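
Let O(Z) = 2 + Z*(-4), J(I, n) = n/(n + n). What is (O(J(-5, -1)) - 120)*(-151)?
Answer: 18120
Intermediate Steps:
J(I, n) = ½ (J(I, n) = n/((2*n)) = (1/(2*n))*n = ½)
O(Z) = 2 - 4*Z
(O(J(-5, -1)) - 120)*(-151) = ((2 - 4*½) - 120)*(-151) = ((2 - 2) - 120)*(-151) = (0 - 120)*(-151) = -120*(-151) = 18120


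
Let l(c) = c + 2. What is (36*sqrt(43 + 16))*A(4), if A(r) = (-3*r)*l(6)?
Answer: -3456*sqrt(59) ≈ -26546.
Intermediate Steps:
l(c) = 2 + c
A(r) = -24*r (A(r) = (-3*r)*(2 + 6) = -3*r*8 = -24*r)
(36*sqrt(43 + 16))*A(4) = (36*sqrt(43 + 16))*(-24*4) = (36*sqrt(59))*(-96) = -3456*sqrt(59)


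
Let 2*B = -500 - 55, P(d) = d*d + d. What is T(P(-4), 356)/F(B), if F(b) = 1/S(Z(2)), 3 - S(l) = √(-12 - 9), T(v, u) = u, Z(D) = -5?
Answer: 1068 - 356*I*√21 ≈ 1068.0 - 1631.4*I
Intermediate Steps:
P(d) = d + d² (P(d) = d² + d = d + d²)
S(l) = 3 - I*√21 (S(l) = 3 - √(-12 - 9) = 3 - √(-21) = 3 - I*√21)
B = -555/2 (B = (-500 - 55)/2 = (½)*(-555) = -555/2 ≈ -277.50)
F(b) = 1/(3 - I*√21)
T(P(-4), 356)/F(B) = 356/(⅒ + I*√21/30)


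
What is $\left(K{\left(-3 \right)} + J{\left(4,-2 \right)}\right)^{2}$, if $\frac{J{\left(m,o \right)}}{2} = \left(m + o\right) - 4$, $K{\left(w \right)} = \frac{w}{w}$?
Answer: $9$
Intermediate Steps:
$K{\left(w \right)} = 1$
$J{\left(m,o \right)} = -8 + 2 m + 2 o$ ($J{\left(m,o \right)} = 2 \left(\left(m + o\right) - 4\right) = 2 \left(-4 + m + o\right) = -8 + 2 m + 2 o$)
$\left(K{\left(-3 \right)} + J{\left(4,-2 \right)}\right)^{2} = \left(1 + \left(-8 + 2 \cdot 4 + 2 \left(-2\right)\right)\right)^{2} = \left(1 - 4\right)^{2} = \left(-3\right)^{2} = 9$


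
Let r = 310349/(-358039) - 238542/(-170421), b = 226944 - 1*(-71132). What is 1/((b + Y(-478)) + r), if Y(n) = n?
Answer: 20339121473/6052892711239257 ≈ 3.3602e-6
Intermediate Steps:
b = 298076 (b = 226944 + 71132 = 298076)
r = 10839117403/20339121473 (r = 310349*(-1/358039) - 238542*(-1/170421) = -310349/358039 + 79514/56807 = 10839117403/20339121473 ≈ 0.53292)
1/((b + Y(-478)) + r) = 1/((298076 - 478) + 10839117403/20339121473) = 1/(297598 + 10839117403/20339121473) = 1/(6052892711239257/20339121473) = 20339121473/6052892711239257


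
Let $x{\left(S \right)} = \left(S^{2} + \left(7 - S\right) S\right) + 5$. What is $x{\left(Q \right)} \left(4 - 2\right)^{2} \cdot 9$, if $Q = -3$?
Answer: $-576$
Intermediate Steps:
$x{\left(S \right)} = 5 + S^{2} + S \left(7 - S\right)$ ($x{\left(S \right)} = \left(S^{2} + S \left(7 - S\right)\right) + 5 = 5 + S^{2} + S \left(7 - S\right)$)
$x{\left(Q \right)} \left(4 - 2\right)^{2} \cdot 9 = \left(5 + 7 \left(-3\right)\right) \left(4 - 2\right)^{2} \cdot 9 = \left(5 - 21\right) 2^{2} \cdot 9 = \left(-16\right) 4 \cdot 9 = \left(-64\right) 9 = -576$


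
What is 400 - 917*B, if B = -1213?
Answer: 1112721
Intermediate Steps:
400 - 917*B = 400 - 917*(-1213) = 400 + 1112321 = 1112721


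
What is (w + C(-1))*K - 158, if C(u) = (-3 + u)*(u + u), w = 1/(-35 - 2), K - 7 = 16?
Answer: 939/37 ≈ 25.378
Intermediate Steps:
K = 23 (K = 7 + 16 = 23)
w = -1/37 (w = 1/(-37) = -1/37 ≈ -0.027027)
C(u) = 2*u*(-3 + u) (C(u) = (-3 + u)*(2*u) = 2*u*(-3 + u))
(w + C(-1))*K - 158 = (-1/37 + 2*(-1)*(-3 - 1))*23 - 158 = (-1/37 + 2*(-1)*(-4))*23 - 158 = (-1/37 + 8)*23 - 158 = (295/37)*23 - 158 = 6785/37 - 158 = 939/37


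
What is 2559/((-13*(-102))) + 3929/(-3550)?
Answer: 322883/392275 ≈ 0.82310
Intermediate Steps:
2559/((-13*(-102))) + 3929/(-3550) = 2559/1326 + 3929*(-1/3550) = 2559*(1/1326) - 3929/3550 = 853/442 - 3929/3550 = 322883/392275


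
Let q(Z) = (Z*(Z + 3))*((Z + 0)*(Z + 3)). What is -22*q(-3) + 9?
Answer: 9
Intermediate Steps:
q(Z) = Z²*(3 + Z)² (q(Z) = (Z*(3 + Z))*(Z*(3 + Z)) = Z²*(3 + Z)²)
-22*q(-3) + 9 = -22*(-3)²*(3 - 3)² + 9 = -198*0² + 9 = -198*0 + 9 = -22*0 + 9 = 0 + 9 = 9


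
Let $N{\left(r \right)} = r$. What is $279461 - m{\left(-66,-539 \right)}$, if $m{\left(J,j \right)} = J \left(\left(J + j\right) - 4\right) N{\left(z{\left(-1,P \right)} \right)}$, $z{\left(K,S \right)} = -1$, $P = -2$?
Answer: $319655$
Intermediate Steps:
$m{\left(J,j \right)} = - J \left(-4 + J + j\right)$ ($m{\left(J,j \right)} = J \left(\left(J + j\right) - 4\right) \left(-1\right) = J \left(-4 + J + j\right) \left(-1\right) = - J \left(-4 + J + j\right)$)
$279461 - m{\left(-66,-539 \right)} = 279461 - - 66 \left(4 - -66 - -539\right) = 279461 - - 66 \left(4 + 66 + 539\right) = 279461 - \left(-66\right) 609 = 279461 - -40194 = 279461 + 40194 = 319655$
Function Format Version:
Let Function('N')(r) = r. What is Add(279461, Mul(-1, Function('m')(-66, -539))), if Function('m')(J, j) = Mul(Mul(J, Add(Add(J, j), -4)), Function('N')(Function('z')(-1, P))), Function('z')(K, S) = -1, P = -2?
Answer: 319655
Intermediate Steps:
Function('m')(J, j) = Mul(-1, J, Add(-4, J, j)) (Function('m')(J, j) = Mul(Mul(J, Add(Add(J, j), -4)), -1) = Mul(Mul(J, Add(-4, J, j)), -1) = Mul(-1, J, Add(-4, J, j)))
Add(279461, Mul(-1, Function('m')(-66, -539))) = Add(279461, Mul(-1, Mul(-66, Add(4, Mul(-1, -66), Mul(-1, -539))))) = Add(279461, Mul(-1, Mul(-66, Add(4, 66, 539)))) = Add(279461, Mul(-1, Mul(-66, 609))) = Add(279461, Mul(-1, -40194)) = Add(279461, 40194) = 319655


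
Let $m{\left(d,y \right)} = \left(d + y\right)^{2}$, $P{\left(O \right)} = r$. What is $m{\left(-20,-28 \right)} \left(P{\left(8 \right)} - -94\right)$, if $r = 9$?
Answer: $237312$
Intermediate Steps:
$P{\left(O \right)} = 9$
$m{\left(-20,-28 \right)} \left(P{\left(8 \right)} - -94\right) = \left(-20 - 28\right)^{2} \left(9 - -94\right) = \left(-48\right)^{2} \left(9 + 94\right) = 2304 \cdot 103 = 237312$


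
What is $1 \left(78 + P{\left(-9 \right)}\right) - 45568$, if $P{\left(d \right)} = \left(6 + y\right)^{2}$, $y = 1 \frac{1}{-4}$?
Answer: $- \frac{727311}{16} \approx -45457.0$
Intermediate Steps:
$y = - \frac{1}{4}$ ($y = 1 \left(- \frac{1}{4}\right) = - \frac{1}{4} \approx -0.25$)
$P{\left(d \right)} = \frac{529}{16}$ ($P{\left(d \right)} = \left(6 - \frac{1}{4}\right)^{2} = \left(\frac{23}{4}\right)^{2} = \frac{529}{16}$)
$1 \left(78 + P{\left(-9 \right)}\right) - 45568 = 1 \left(78 + \frac{529}{16}\right) - 45568 = 1 \cdot \frac{1777}{16} - 45568 = \frac{1777}{16} - 45568 = - \frac{727311}{16}$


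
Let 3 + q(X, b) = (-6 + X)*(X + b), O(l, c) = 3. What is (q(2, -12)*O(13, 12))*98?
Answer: 10878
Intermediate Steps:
q(X, b) = -3 + (-6 + X)*(X + b)
(q(2, -12)*O(13, 12))*98 = ((-3 + 2² - 6*2 - 6*(-12) + 2*(-12))*3)*98 = ((-3 + 4 - 12 + 72 - 24)*3)*98 = (37*3)*98 = 111*98 = 10878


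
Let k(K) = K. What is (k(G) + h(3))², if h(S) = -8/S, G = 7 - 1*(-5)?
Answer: 784/9 ≈ 87.111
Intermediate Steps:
G = 12 (G = 7 + 5 = 12)
(k(G) + h(3))² = (12 - 8/3)² = (28/3)² = 784/9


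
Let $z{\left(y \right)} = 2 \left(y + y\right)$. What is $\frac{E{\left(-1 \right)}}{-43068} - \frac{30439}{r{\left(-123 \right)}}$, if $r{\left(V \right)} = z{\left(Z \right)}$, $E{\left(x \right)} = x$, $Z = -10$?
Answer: $\frac{327736723}{430680} \approx 760.97$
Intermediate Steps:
$z{\left(y \right)} = 4 y$ ($z{\left(y \right)} = 2 \cdot 2 y = 4 y$)
$r{\left(V \right)} = -40$ ($r{\left(V \right)} = 4 \left(-10\right) = -40$)
$\frac{E{\left(-1 \right)}}{-43068} - \frac{30439}{r{\left(-123 \right)}} = - \frac{1}{-43068} - \frac{30439}{-40} = \left(-1\right) \left(- \frac{1}{43068}\right) - - \frac{30439}{40} = \frac{1}{43068} + \frac{30439}{40} = \frac{327736723}{430680}$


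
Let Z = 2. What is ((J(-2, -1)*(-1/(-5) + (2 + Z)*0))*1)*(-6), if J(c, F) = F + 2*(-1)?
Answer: 18/5 ≈ 3.6000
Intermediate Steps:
J(c, F) = -2 + F (J(c, F) = F - 2 = -2 + F)
((J(-2, -1)*(-1/(-5) + (2 + Z)*0))*1)*(-6) = (((-2 - 1)*(-1/(-5) + (2 + 2)*0))*1)*(-6) = (-3*(-1*(-⅕) + 4*0)*1)*(-6) = (-3*(⅕ + 0)*1)*(-6) = (-3*⅕*1)*(-6) = -⅗*1*(-6) = -⅗*(-6) = 18/5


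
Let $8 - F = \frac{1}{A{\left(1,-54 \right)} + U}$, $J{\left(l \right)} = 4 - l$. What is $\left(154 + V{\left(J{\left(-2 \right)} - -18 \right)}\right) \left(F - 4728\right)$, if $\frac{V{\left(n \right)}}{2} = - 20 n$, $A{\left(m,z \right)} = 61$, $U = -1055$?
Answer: $\frac{1890746637}{497} \approx 3.8043 \cdot 10^{6}$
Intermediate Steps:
$F = \frac{7953}{994}$ ($F = 8 - \frac{1}{61 - 1055} = 8 - \frac{1}{-994} = 8 - - \frac{1}{994} = 8 + \frac{1}{994} = \frac{7953}{994} \approx 8.001$)
$V{\left(n \right)} = - 40 n$ ($V{\left(n \right)} = 2 \left(- 20 n\right) = - 40 n$)
$\left(154 + V{\left(J{\left(-2 \right)} - -18 \right)}\right) \left(F - 4728\right) = \left(154 - 40 \left(\left(4 - -2\right) - -18\right)\right) \left(\frac{7953}{994} - 4728\right) = \left(154 - 40 \left(\left(4 + 2\right) + 18\right)\right) \left(- \frac{4691679}{994}\right) = \left(154 - 40 \left(6 + 18\right)\right) \left(- \frac{4691679}{994}\right) = \left(154 - 960\right) \left(- \frac{4691679}{994}\right) = \left(-806\right) \left(- \frac{4691679}{994}\right) = \frac{1890746637}{497}$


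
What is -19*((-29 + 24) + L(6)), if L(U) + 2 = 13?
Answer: -114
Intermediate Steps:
L(U) = 11 (L(U) = -2 + 13 = 11)
-19*((-29 + 24) + L(6)) = -19*((-29 + 24) + 11) = -19*(-5 + 11) = -19*6 = -114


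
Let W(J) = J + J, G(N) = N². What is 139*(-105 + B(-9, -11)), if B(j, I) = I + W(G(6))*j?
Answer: -106196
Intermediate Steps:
W(J) = 2*J
B(j, I) = I + 72*j (B(j, I) = I + (2*6²)*j = I + (2*36)*j = I + 72*j)
139*(-105 + B(-9, -11)) = 139*(-105 + (-11 + 72*(-9))) = 139*(-105 + (-11 - 648)) = 139*(-105 - 659) = 139*(-764) = -106196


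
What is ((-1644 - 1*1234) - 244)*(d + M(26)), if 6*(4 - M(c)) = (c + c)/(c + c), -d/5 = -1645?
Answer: -77071253/3 ≈ -2.5690e+7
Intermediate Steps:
d = 8225 (d = -5*(-1645) = 8225)
M(c) = 23/6 (M(c) = 4 - (c + c)/(6*(c + c)) = 4 - 2*c/(6*(2*c)) = 4 - 2*c*1/(2*c)/6 = 4 - ⅙*1 = 4 - ⅙ = 23/6)
((-1644 - 1*1234) - 244)*(d + M(26)) = ((-1644 - 1*1234) - 244)*(8225 + 23/6) = ((-1644 - 1234) - 244)*(49373/6) = (-2878 - 244)*(49373/6) = -3122*49373/6 = -77071253/3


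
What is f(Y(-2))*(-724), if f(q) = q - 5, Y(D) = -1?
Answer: 4344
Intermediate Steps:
f(q) = -5 + q
f(Y(-2))*(-724) = (-5 - 1)*(-724) = -6*(-724) = 4344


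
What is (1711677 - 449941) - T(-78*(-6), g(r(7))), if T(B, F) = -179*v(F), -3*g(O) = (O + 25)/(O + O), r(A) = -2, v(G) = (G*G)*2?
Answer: 90939683/72 ≈ 1.2631e+6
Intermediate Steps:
v(G) = 2*G² (v(G) = G²*2 = 2*G²)
g(O) = -(25 + O)/(6*O) (g(O) = -(O + 25)/(3*(O + O)) = -(25 + O)/(3*(2*O)) = -(25 + O)*1/(2*O)/3 = -(25 + O)/(6*O))
T(B, F) = -358*F²
(1711677 - 449941) - T(-78*(-6), g(r(7))) = (1711677 - 449941) - (-358)*((⅙)*(-25 - 1*(-2))/(-2))² = 1261736 - (-358)*((⅙)*(-½)*(-25 + 2))² = 1261736 - (-358)*((⅙)*(-½)*(-23))² = 1261736 - (-358)*(23/12)² = 1261736 - (-358)*529/144 = 1261736 - 1*(-94691/72) = 1261736 + 94691/72 = 90939683/72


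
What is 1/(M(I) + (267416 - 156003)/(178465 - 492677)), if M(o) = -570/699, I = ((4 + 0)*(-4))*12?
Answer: -73211396/85659509 ≈ -0.85468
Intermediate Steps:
I = -192 (I = (4*(-4))*12 = -16*12 = -192)
M(o) = -190/233 (M(o) = -570*1/699 = -190/233)
1/(M(I) + (267416 - 156003)/(178465 - 492677)) = 1/(-190/233 + (267416 - 156003)/(178465 - 492677)) = 1/(-190/233 + 111413/(-314212)) = 1/(-190/233 + 111413*(-1/314212)) = 1/(-190/233 - 111413/314212) = 1/(-85659509/73211396) = -73211396/85659509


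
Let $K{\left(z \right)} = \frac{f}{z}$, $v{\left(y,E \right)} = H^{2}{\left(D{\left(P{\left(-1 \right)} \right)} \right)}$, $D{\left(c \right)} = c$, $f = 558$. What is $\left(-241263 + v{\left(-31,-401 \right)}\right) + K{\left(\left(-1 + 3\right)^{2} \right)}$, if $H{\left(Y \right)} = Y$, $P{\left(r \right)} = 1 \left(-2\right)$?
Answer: $- \frac{482239}{2} \approx -2.4112 \cdot 10^{5}$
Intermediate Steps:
$P{\left(r \right)} = -2$
$v{\left(y,E \right)} = 4$ ($v{\left(y,E \right)} = \left(-2\right)^{2} = 4$)
$K{\left(z \right)} = \frac{558}{z}$
$\left(-241263 + v{\left(-31,-401 \right)}\right) + K{\left(\left(-1 + 3\right)^{2} \right)} = \left(-241263 + 4\right) + \frac{558}{\left(-1 + 3\right)^{2}} = -241259 + \frac{558}{2^{2}} = -241259 + \frac{558}{4} = -241259 + 558 \cdot \frac{1}{4} = -241259 + \frac{279}{2} = - \frac{482239}{2}$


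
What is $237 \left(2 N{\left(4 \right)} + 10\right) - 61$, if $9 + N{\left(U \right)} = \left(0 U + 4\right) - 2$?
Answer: $-1009$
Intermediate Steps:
$N{\left(U \right)} = -7$ ($N{\left(U \right)} = -9 + \left(\left(0 U + 4\right) - 2\right) = -9 + \left(\left(0 + 4\right) - 2\right) = -9 + \left(4 - 2\right) = -9 + 2 = -7$)
$237 \left(2 N{\left(4 \right)} + 10\right) - 61 = 237 \left(2 \left(-7\right) + 10\right) - 61 = 237 \left(-14 + 10\right) - 61 = 237 \left(-4\right) - 61 = -948 - 61 = -1009$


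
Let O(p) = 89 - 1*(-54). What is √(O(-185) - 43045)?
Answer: I*√42902 ≈ 207.13*I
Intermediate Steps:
O(p) = 143 (O(p) = 89 + 54 = 143)
√(O(-185) - 43045) = √(143 - 43045) = √(-42902) = I*√42902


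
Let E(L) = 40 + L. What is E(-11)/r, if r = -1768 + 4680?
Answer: 29/2912 ≈ 0.0099588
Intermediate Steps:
r = 2912
E(-11)/r = (40 - 11)/2912 = 29*(1/2912) = 29/2912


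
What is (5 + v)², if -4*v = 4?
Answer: 16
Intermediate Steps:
v = -1 (v = -¼*4 = -1)
(5 + v)² = (5 - 1)² = 4² = 16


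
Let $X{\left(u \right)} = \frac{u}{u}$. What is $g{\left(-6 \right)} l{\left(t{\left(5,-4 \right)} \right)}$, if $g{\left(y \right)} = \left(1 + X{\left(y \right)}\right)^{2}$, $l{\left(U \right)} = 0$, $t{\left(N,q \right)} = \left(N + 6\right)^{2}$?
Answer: $0$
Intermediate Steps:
$X{\left(u \right)} = 1$
$t{\left(N,q \right)} = \left(6 + N\right)^{2}$
$g{\left(y \right)} = 4$ ($g{\left(y \right)} = \left(1 + 1\right)^{2} = 2^{2} = 4$)
$g{\left(-6 \right)} l{\left(t{\left(5,-4 \right)} \right)} = 4 \cdot 0 = 0$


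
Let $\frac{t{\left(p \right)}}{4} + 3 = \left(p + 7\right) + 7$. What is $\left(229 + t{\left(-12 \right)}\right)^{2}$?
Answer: $50625$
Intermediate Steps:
$t{\left(p \right)} = 44 + 4 p$ ($t{\left(p \right)} = -12 + 4 \left(\left(p + 7\right) + 7\right) = -12 + 4 \left(\left(7 + p\right) + 7\right) = -12 + 4 \left(14 + p\right) = -12 + \left(56 + 4 p\right) = 44 + 4 p$)
$\left(229 + t{\left(-12 \right)}\right)^{2} = \left(229 + \left(44 + 4 \left(-12\right)\right)\right)^{2} = \left(229 + \left(44 - 48\right)\right)^{2} = \left(229 - 4\right)^{2} = 225^{2} = 50625$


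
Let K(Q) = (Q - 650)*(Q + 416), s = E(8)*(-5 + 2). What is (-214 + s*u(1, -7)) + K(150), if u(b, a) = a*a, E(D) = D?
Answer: -284390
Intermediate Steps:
u(b, a) = a²
s = -24 (s = 8*(-5 + 2) = 8*(-3) = -24)
K(Q) = (-650 + Q)*(416 + Q)
(-214 + s*u(1, -7)) + K(150) = (-214 - 24*(-7)²) + (-270400 + 150² - 234*150) = (-214 - 24*49) + (-270400 + 22500 - 35100) = (-214 - 1176) - 283000 = -1390 - 283000 = -284390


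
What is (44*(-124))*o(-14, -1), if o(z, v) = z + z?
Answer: 152768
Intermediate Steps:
o(z, v) = 2*z
(44*(-124))*o(-14, -1) = (44*(-124))*(2*(-14)) = -5456*(-28) = 152768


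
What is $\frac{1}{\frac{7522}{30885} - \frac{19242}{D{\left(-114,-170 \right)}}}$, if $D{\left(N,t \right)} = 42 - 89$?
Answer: $\frac{1451595}{594642704} \approx 0.0024411$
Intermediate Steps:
$D{\left(N,t \right)} = -47$ ($D{\left(N,t \right)} = 42 - 89 = -47$)
$\frac{1}{\frac{7522}{30885} - \frac{19242}{D{\left(-114,-170 \right)}}} = \frac{1}{\frac{7522}{30885} - \frac{19242}{-47}} = \frac{1}{7522 \cdot \frac{1}{30885} - - \frac{19242}{47}} = \frac{1}{\frac{7522}{30885} + \frac{19242}{47}} = \frac{1}{\frac{594642704}{1451595}} = \frac{1451595}{594642704}$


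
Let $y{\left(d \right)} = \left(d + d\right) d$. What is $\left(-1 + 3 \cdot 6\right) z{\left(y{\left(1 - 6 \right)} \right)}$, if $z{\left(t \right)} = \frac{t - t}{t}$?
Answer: $0$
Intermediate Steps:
$y{\left(d \right)} = 2 d^{2}$ ($y{\left(d \right)} = 2 d d = 2 d^{2}$)
$z{\left(t \right)} = 0$ ($z{\left(t \right)} = \frac{0}{t} = 0$)
$\left(-1 + 3 \cdot 6\right) z{\left(y{\left(1 - 6 \right)} \right)} = \left(-1 + 3 \cdot 6\right) 0 = \left(-1 + 18\right) 0 = 17 \cdot 0 = 0$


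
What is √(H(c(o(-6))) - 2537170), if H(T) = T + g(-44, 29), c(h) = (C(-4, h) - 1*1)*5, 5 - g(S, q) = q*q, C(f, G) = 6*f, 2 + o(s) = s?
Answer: I*√2538131 ≈ 1593.2*I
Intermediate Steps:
o(s) = -2 + s
g(S, q) = 5 - q² (g(S, q) = 5 - q*q = 5 - q²)
c(h) = -125 (c(h) = (6*(-4) - 1*1)*5 = (-24 - 1)*5 = -25*5 = -125)
H(T) = -836 + T (H(T) = T + (5 - 1*29²) = T + (5 - 1*841) = T + (5 - 841) = T - 836 = -836 + T)
√(H(c(o(-6))) - 2537170) = √((-836 - 125) - 2537170) = √(-961 - 2537170) = √(-2538131) = I*√2538131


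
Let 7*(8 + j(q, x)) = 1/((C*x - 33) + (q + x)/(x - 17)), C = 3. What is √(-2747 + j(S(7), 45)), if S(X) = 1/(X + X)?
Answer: I*√4544585735435/40615 ≈ 52.488*I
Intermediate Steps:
S(X) = 1/(2*X)
j(q, x) = -8 + 1/(7*(-33 + 3*x + (q + x)/(-17 + x))) (j(q, x) = -8 + 1/(7*((3*x - 33) + (q + x)/(x - 17))) = -8 + 1/(7*((-33 + 3*x) + (q + x)/(-17 + x))) = -8 + 1/(7*(-33 + 3*x + (q + x)/(-17 + x))))
√(-2747 + j(S(7), 45)) = √(-2747 + (-31433 - 168*45² - 28/7 + 4649*45)/(7*(561 + (½)/7 - 83*45 + 3*45²))) = √(-2747 + (-31433 - 168*2025 - 28/7 + 209205)/(7*(561 + (½)*(⅐) - 3735 + 3*2025))) = √(-2747 + (-31433 - 340200 - 56*1/14 + 209205)/(7*(561 + 1/14 - 3735 + 6075))) = √(-2747 + (-31433 - 340200 - 4 + 209205)/(7*(40615/14))) = √(-2747 + (⅐)*(14/40615)*(-162432)) = √(-2747 - 324864/40615) = √(-111894269/40615) = I*√4544585735435/40615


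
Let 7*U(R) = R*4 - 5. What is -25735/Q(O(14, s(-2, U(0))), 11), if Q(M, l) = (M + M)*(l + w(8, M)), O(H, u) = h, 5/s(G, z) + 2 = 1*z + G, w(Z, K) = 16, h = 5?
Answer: -5147/54 ≈ -95.315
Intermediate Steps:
U(R) = -5/7 + 4*R/7 (U(R) = (R*4 - 5)/7 = (4*R - 5)/7 = (-5 + 4*R)/7 = -5/7 + 4*R/7)
s(G, z) = 5/(-2 + G + z) (s(G, z) = 5/(-2 + (1*z + G)) = 5/(-2 + (z + G)) = 5/(-2 + (G + z)) = 5/(-2 + G + z))
O(H, u) = 5
Q(M, l) = 2*M*(16 + l) (Q(M, l) = (M + M)*(l + 16) = (2*M)*(16 + l) = 2*M*(16 + l))
-25735/Q(O(14, s(-2, U(0))), 11) = -25735*1/(10*(16 + 11)) = -25735/(2*5*27) = -25735/270 = -25735*1/270 = -5147/54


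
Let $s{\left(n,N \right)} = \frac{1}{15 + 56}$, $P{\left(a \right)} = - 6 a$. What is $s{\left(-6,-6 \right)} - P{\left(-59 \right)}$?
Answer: $- \frac{25133}{71} \approx -353.99$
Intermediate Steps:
$s{\left(n,N \right)} = \frac{1}{71}$
$s{\left(-6,-6 \right)} - P{\left(-59 \right)} = \frac{1}{71} - \left(-6\right) \left(-59\right) = \frac{1}{71} - 354 = - \frac{25133}{71}$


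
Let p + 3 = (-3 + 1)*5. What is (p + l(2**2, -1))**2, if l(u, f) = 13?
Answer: 0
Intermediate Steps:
p = -13 (p = -3 + (-3 + 1)*5 = -3 - 2*5 = -3 - 10 = -13)
(p + l(2**2, -1))**2 = (-13 + 13)**2 = 0**2 = 0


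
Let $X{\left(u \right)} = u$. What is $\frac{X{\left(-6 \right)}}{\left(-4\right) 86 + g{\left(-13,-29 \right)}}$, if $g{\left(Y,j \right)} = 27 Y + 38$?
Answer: $\frac{2}{219} \approx 0.0091324$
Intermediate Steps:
$g{\left(Y,j \right)} = 38 + 27 Y$
$\frac{X{\left(-6 \right)}}{\left(-4\right) 86 + g{\left(-13,-29 \right)}} = - \frac{6}{\left(-4\right) 86 + \left(38 + 27 \left(-13\right)\right)} = - \frac{6}{-344 + \left(38 - 351\right)} = - \frac{6}{-344 - 313} = - \frac{6}{-657} = \left(-6\right) \left(- \frac{1}{657}\right) = \frac{2}{219}$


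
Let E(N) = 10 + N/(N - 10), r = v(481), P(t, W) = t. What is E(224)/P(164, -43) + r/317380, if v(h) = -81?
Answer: 93430443/1392346060 ≈ 0.067103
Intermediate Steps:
r = -81
E(N) = 10 + N/(-10 + N)
E(224)/P(164, -43) + r/317380 = ((-100 + 11*224)/(-10 + 224))/164 - 81/317380 = ((-100 + 2464)/214)*(1/164) - 81*1/317380 = ((1/214)*2364)*(1/164) - 81/317380 = (1182/107)*(1/164) - 81/317380 = 591/8774 - 81/317380 = 93430443/1392346060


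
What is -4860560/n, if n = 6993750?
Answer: -486056/699375 ≈ -0.69499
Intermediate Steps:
-4860560/n = -4860560/6993750 = -4860560*1/6993750 = -486056/699375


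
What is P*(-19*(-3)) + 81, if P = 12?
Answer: 765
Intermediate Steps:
P*(-19*(-3)) + 81 = 12*(-19*(-3)) + 81 = 12*57 + 81 = 684 + 81 = 765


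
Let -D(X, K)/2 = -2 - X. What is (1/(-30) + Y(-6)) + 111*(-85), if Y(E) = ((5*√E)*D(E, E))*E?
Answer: -283051/30 + 240*I*√6 ≈ -9435.0 + 587.88*I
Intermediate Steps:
D(X, K) = 4 + 2*X (D(X, K) = -2*(-2 - X) = 4 + 2*X)
Y(E) = 5*E^(3/2)*(4 + 2*E) (Y(E) = ((5*√E)*(4 + 2*E))*E = (5*√E*(4 + 2*E))*E = 5*E^(3/2)*(4 + 2*E))
(1/(-30) + Y(-6)) + 111*(-85) = (1/(-30) + 10*(-6)^(3/2)*(2 - 6)) + 111*(-85) = (-1/30 + 10*(-6*I*√6)*(-4)) - 9435 = (-1/30 + 240*I*√6) - 9435 = -283051/30 + 240*I*√6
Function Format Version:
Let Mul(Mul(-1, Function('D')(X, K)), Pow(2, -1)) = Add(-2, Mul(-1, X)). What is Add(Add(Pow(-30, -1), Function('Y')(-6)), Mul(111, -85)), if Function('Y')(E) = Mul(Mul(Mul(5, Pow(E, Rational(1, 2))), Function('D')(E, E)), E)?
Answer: Add(Rational(-283051, 30), Mul(240, I, Pow(6, Rational(1, 2)))) ≈ Add(-9435.0, Mul(587.88, I))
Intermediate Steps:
Function('D')(X, K) = Add(4, Mul(2, X)) (Function('D')(X, K) = Mul(-2, Add(-2, Mul(-1, X))) = Add(4, Mul(2, X)))
Function('Y')(E) = Mul(5, Pow(E, Rational(3, 2)), Add(4, Mul(2, E))) (Function('Y')(E) = Mul(Mul(Mul(5, Pow(E, Rational(1, 2))), Add(4, Mul(2, E))), E) = Mul(Mul(5, Pow(E, Rational(1, 2)), Add(4, Mul(2, E))), E) = Mul(5, Pow(E, Rational(3, 2)), Add(4, Mul(2, E))))
Add(Add(Pow(-30, -1), Function('Y')(-6)), Mul(111, -85)) = Add(Add(Pow(-30, -1), Mul(10, Pow(-6, Rational(3, 2)), Add(2, -6))), Mul(111, -85)) = Add(Add(Rational(-1, 30), Mul(10, Mul(-6, I, Pow(6, Rational(1, 2))), -4)), -9435) = Add(Add(Rational(-1, 30), Mul(240, I, Pow(6, Rational(1, 2)))), -9435) = Add(Rational(-283051, 30), Mul(240, I, Pow(6, Rational(1, 2))))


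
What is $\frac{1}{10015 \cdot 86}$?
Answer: $\frac{1}{861290} \approx 1.1611 \cdot 10^{-6}$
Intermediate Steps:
$\frac{1}{10015 \cdot 86} = \frac{1}{861290}$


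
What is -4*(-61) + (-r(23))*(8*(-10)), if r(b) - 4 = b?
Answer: 2404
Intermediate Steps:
r(b) = 4 + b
-4*(-61) + (-r(23))*(8*(-10)) = -4*(-61) + (-(4 + 23))*(8*(-10)) = 244 - 1*27*(-80) = 244 - 27*(-80) = 244 + 2160 = 2404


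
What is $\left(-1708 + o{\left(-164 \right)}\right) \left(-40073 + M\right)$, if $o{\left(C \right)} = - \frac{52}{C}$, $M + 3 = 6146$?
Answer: $\frac{2375608950}{41} \approx 5.7942 \cdot 10^{7}$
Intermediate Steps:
$M = 6143$ ($M = -3 + 6146 = 6143$)
$\left(-1708 + o{\left(-164 \right)}\right) \left(-40073 + M\right) = \left(-1708 - \frac{52}{-164}\right) \left(-40073 + 6143\right) = \left(-1708 - - \frac{13}{41}\right) \left(-33930\right) = \left(-1708 + \frac{13}{41}\right) \left(-33930\right) = \left(- \frac{70015}{41}\right) \left(-33930\right) = \frac{2375608950}{41}$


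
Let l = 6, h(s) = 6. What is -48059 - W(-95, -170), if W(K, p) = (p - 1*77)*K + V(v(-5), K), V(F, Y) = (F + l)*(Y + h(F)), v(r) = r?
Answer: -71435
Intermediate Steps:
V(F, Y) = (6 + F)*(6 + Y) (V(F, Y) = (F + 6)*(Y + 6) = (6 + F)*(6 + Y))
W(K, p) = 6 + K + K*(-77 + p) (W(K, p) = (p - 1*77)*K + (36 + 6*(-5) + 6*K - 5*K) = (p - 77)*K + (36 - 30 + 6*K - 5*K) = (-77 + p)*K + (6 + K) = K*(-77 + p) + (6 + K) = 6 + K + K*(-77 + p))
-48059 - W(-95, -170) = -48059 - (6 - 76*(-95) - 95*(-170)) = -48059 - (6 + 7220 + 16150) = -48059 - 1*23376 = -48059 - 23376 = -71435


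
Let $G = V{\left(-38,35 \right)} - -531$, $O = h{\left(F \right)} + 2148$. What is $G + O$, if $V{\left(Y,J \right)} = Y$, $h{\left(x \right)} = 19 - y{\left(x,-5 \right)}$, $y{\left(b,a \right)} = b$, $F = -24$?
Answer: $2684$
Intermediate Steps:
$h{\left(x \right)} = 19 - x$
$O = 2191$ ($O = \left(19 - -24\right) + 2148 = \left(19 + 24\right) + 2148 = 43 + 2148 = 2191$)
$G = 493$ ($G = -38 - -531 = -38 + 531 = 493$)
$G + O = 493 + 2191 = 2684$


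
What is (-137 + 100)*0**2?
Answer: 0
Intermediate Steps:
(-137 + 100)*0**2 = -37*0 = 0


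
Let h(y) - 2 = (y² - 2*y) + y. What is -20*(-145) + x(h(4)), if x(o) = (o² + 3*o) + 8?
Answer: 3146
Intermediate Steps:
h(y) = 2 + y² - y (h(y) = 2 + ((y² - 2*y) + y) = 2 + (y² - y) = 2 + y² - y)
x(o) = 8 + o² + 3*o
-20*(-145) + x(h(4)) = -20*(-145) + (8 + (2 + 4² - 1*4)² + 3*(2 + 4² - 1*4)) = 2900 + (8 + (2 + 16 - 4)² + 3*(2 + 16 - 4)) = 2900 + (8 + 14² + 3*14) = 2900 + (8 + 196 + 42) = 2900 + 246 = 3146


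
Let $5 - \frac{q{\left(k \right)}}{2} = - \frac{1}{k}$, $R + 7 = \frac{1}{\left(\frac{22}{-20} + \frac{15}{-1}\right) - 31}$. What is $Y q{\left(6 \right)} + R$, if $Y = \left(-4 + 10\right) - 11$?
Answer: $- \frac{9214}{157} \approx -58.688$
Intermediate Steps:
$R = - \frac{3307}{471}$ ($R = -7 + \frac{1}{\left(\frac{22}{-20} + \frac{15}{-1}\right) - 31} = -7 + \frac{1}{\left(22 \left(- \frac{1}{20}\right) + 15 \left(-1\right)\right) - 31} = -7 + \frac{1}{\left(- \frac{11}{10} - 15\right) - 31} = -7 + \frac{1}{- \frac{161}{10} - 31} = -7 + \frac{1}{- \frac{471}{10}} = -7 - \frac{10}{471} = - \frac{3307}{471} \approx -7.0212$)
$Y = -5$ ($Y = 6 - 11 = -5$)
$q{\left(k \right)} = 10 + \frac{2}{k}$ ($q{\left(k \right)} = 10 - 2 \left(- \frac{1}{k}\right) = 10 + \frac{2}{k}$)
$Y q{\left(6 \right)} + R = - 5 \left(10 + \frac{2}{6}\right) - \frac{3307}{471} = - 5 \left(10 + 2 \cdot \frac{1}{6}\right) - \frac{3307}{471} = - 5 \left(10 + \frac{1}{3}\right) - \frac{3307}{471} = \left(-5\right) \frac{31}{3} - \frac{3307}{471} = - \frac{155}{3} - \frac{3307}{471} = - \frac{9214}{157}$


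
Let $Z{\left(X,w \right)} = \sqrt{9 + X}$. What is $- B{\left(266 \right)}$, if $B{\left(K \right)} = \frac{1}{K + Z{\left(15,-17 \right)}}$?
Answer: $- \frac{133}{35366} + \frac{\sqrt{6}}{35366} \approx -0.0036914$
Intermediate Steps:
$B{\left(K \right)} = \frac{1}{K + 2 \sqrt{6}}$ ($B{\left(K \right)} = \frac{1}{K + \sqrt{9 + 15}} = \frac{1}{K + \sqrt{24}} = \frac{1}{K + 2 \sqrt{6}}$)
$- B{\left(266 \right)} = - \frac{1}{266 + 2 \sqrt{6}}$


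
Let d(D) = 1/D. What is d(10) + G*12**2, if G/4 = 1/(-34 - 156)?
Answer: -557/190 ≈ -2.9316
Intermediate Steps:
G = -2/95 (G = 4/(-34 - 156) = 4/(-190) = 4*(-1/190) = -2/95 ≈ -0.021053)
d(10) + G*12**2 = 1/10 - 2/95*12**2 = 1/10 - 2/95*144 = 1/10 - 288/95 = -557/190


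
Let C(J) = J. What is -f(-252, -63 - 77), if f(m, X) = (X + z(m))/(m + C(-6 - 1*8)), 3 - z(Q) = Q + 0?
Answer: 115/266 ≈ 0.43233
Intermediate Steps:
z(Q) = 3 - Q (z(Q) = 3 - (Q + 0) = 3 - Q)
f(m, X) = (3 + X - m)/(-14 + m) (f(m, X) = (X + (3 - m))/(m + (-6 - 1*8)) = (3 + X - m)/(m + (-6 - 8)) = (3 + X - m)/(m - 14) = (3 + X - m)/(-14 + m))
-f(-252, -63 - 77) = -(3 + (-63 - 77) - 1*(-252))/(-14 - 252) = -(3 - 140 + 252)/(-266) = -(-1)*115/266 = -1*(-115/266) = 115/266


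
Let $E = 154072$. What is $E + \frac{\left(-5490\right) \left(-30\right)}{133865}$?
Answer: $\frac{4125002596}{26773} \approx 1.5407 \cdot 10^{5}$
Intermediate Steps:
$E + \frac{\left(-5490\right) \left(-30\right)}{133865} = 154072 + \frac{\left(-5490\right) \left(-30\right)}{133865} = 154072 + 164700 \cdot \frac{1}{133865} = 154072 + \frac{32940}{26773} = \frac{4125002596}{26773}$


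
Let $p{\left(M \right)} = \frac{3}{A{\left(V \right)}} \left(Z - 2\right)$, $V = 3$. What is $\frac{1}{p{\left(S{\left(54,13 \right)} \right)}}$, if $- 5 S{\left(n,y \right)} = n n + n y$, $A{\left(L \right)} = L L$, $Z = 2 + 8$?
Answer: $\frac{3}{8} \approx 0.375$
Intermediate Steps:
$Z = 10$
$A{\left(L \right)} = L^{2}$
$S{\left(n,y \right)} = - \frac{n^{2}}{5} - \frac{n y}{5}$ ($S{\left(n,y \right)} = - \frac{n n + n y}{5} = - \frac{n^{2} + n y}{5} = - \frac{n^{2}}{5} - \frac{n y}{5}$)
$p{\left(M \right)} = \frac{8}{3}$ ($p{\left(M \right)} = \frac{3}{3^{2}} \left(10 - 2\right) = \frac{3}{9} \cdot 8 = 3 \cdot \frac{1}{9} \cdot 8 = \frac{1}{3} \cdot 8 = \frac{8}{3}$)
$\frac{1}{p{\left(S{\left(54,13 \right)} \right)}} = \frac{1}{\frac{8}{3}} = \frac{3}{8}$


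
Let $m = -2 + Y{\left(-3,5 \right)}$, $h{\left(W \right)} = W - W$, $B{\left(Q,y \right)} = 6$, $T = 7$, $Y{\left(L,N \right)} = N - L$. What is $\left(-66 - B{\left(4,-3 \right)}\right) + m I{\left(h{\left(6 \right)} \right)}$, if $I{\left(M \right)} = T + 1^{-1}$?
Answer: $-24$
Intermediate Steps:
$h{\left(W \right)} = 0$
$m = 6$ ($m = -2 + \left(5 - -3\right) = -2 + \left(5 + 3\right) = -2 + 8 = 6$)
$I{\left(M \right)} = 8$ ($I{\left(M \right)} = 7 + 1^{-1} = 7 + 1 = 8$)
$\left(-66 - B{\left(4,-3 \right)}\right) + m I{\left(h{\left(6 \right)} \right)} = \left(-66 - 6\right) + 6 \cdot 8 = \left(-66 - 6\right) + 48 = -72 + 48 = -24$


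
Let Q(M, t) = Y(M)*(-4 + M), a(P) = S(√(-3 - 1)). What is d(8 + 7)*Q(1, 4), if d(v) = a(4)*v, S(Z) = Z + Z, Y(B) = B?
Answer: -180*I ≈ -180.0*I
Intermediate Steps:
S(Z) = 2*Z
a(P) = 4*I (a(P) = 2*√(-3 - 1) = 2*√(-4) = 2*(2*I) = 4*I)
Q(M, t) = M*(-4 + M)
d(v) = 4*I*v (d(v) = (4*I)*v = 4*I*v)
d(8 + 7)*Q(1, 4) = (4*I*(8 + 7))*(1*(-4 + 1)) = (4*I*15)*(1*(-3)) = (60*I)*(-3) = -180*I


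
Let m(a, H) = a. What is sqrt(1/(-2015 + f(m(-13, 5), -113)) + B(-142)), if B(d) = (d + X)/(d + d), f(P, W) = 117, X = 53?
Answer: sqrt(5681329901)/134758 ≈ 0.55933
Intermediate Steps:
B(d) = (53 + d)/(2*d) (B(d) = (d + 53)/(d + d) = (53 + d)/((2*d)) = (53 + d)*(1/(2*d)) = (53 + d)/(2*d))
sqrt(1/(-2015 + f(m(-13, 5), -113)) + B(-142)) = sqrt(1/(-2015 + 117) + (1/2)*(53 - 142)/(-142)) = sqrt(1/(-1898) + (1/2)*(-1/142)*(-89)) = sqrt(-1/1898 + 89/284) = sqrt(84319/269516) = sqrt(5681329901)/134758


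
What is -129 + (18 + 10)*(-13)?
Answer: -493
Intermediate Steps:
-129 + (18 + 10)*(-13) = -129 + 28*(-13) = -129 - 364 = -493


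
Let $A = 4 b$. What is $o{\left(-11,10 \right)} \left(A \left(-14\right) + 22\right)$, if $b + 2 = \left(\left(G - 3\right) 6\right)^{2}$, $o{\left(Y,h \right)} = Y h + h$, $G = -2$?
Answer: $5026600$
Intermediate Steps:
$o{\left(Y,h \right)} = h + Y h$
$b = 898$ ($b = -2 + \left(\left(-2 - 3\right) 6\right)^{2} = -2 + \left(\left(-5\right) 6\right)^{2} = -2 + \left(-30\right)^{2} = -2 + 900 = 898$)
$A = 3592$ ($A = 4 \cdot 898 = 3592$)
$o{\left(-11,10 \right)} \left(A \left(-14\right) + 22\right) = 10 \left(1 - 11\right) \left(3592 \left(-14\right) + 22\right) = 10 \left(-10\right) \left(-50288 + 22\right) = \left(-100\right) \left(-50266\right) = 5026600$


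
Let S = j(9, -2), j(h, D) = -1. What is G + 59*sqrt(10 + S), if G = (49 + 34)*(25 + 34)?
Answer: 5074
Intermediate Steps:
S = -1
G = 4897 (G = 83*59 = 4897)
G + 59*sqrt(10 + S) = 4897 + 59*sqrt(10 - 1) = 4897 + 59*sqrt(9) = 4897 + 59*3 = 4897 + 177 = 5074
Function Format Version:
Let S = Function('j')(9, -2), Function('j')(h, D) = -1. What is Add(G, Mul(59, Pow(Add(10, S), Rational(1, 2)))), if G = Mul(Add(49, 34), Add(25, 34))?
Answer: 5074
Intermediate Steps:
S = -1
G = 4897 (G = Mul(83, 59) = 4897)
Add(G, Mul(59, Pow(Add(10, S), Rational(1, 2)))) = Add(4897, Mul(59, Pow(Add(10, -1), Rational(1, 2)))) = Add(4897, Mul(59, Pow(9, Rational(1, 2)))) = Add(4897, Mul(59, 3)) = Add(4897, 177) = 5074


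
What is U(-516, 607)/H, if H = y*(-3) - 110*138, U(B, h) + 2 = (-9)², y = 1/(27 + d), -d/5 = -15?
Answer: -2686/516121 ≈ -0.0052042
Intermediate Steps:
d = 75 (d = -5*(-15) = 75)
y = 1/102 (y = 1/(27 + 75) = 1/102 ≈ 0.0098039)
U(B, h) = 79 (U(B, h) = -2 + (-9)² = -2 + 81 = 79)
H = -516121/34 (H = (1/102)*(-3) - 110*138 = -1/34 - 15180 = -516121/34 ≈ -15180.)
U(-516, 607)/H = 79/(-516121/34) = 79*(-34/516121) = -2686/516121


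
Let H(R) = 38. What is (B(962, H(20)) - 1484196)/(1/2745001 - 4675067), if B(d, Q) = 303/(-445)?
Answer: 1812984011102523/5710713297579370 ≈ 0.31747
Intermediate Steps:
B(d, Q) = -303/445 (B(d, Q) = 303*(-1/445) = -303/445)
(B(962, H(20)) - 1484196)/(1/2745001 - 4675067) = (-303/445 - 1484196)/(1/2745001 - 4675067) = -660467523/(445*(1/2745001 - 4675067)) = -660467523/(445*(-12833063590066/2745001)) = -660467523/445*(-2745001/12833063590066) = 1812984011102523/5710713297579370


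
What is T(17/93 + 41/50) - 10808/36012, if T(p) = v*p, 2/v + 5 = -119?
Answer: -91218621/288396100 ≈ -0.31630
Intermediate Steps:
v = -1/62 (v = 2/(-5 - 119) = 2/(-124) = 2*(-1/124) = -1/62 ≈ -0.016129)
T(p) = -p/62
T(17/93 + 41/50) - 10808/36012 = -(17/93 + 41/50)/62 - 10808/36012 = -(17*(1/93) + 41*(1/50))/62 - 10808/36012 = -(17/93 + 41/50)/62 - 1*2702/9003 = -1/62*4663/4650 - 2702/9003 = -4663/288300 - 2702/9003 = -91218621/288396100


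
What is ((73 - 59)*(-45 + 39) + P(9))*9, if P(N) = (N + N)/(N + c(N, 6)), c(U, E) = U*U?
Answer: -3771/5 ≈ -754.20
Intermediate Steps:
c(U, E) = U**2
P(N) = 2*N/(N + N**2) (P(N) = (N + N)/(N + N**2) = (2*N)/(N + N**2) = 2*N/(N + N**2))
((73 - 59)*(-45 + 39) + P(9))*9 = ((73 - 59)*(-45 + 39) + 2/(1 + 9))*9 = (14*(-6) + 2/10)*9 = (-84 + 2*(1/10))*9 = (-84 + 1/5)*9 = -419/5*9 = -3771/5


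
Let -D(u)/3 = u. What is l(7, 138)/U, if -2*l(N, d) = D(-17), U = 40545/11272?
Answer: -5636/795 ≈ -7.0893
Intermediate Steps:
D(u) = -3*u
U = 40545/11272 (U = 40545*(1/11272) = 40545/11272 ≈ 3.5970)
l(N, d) = -51/2 (l(N, d) = -(-3)*(-17)/2 = -½*51 = -51/2)
l(7, 138)/U = -51/(2*40545/11272) = -51/2*11272/40545 = -5636/795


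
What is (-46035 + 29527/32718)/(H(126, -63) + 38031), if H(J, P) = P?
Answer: -1506143603/1242237024 ≈ -1.2124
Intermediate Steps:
(-46035 + 29527/32718)/(H(126, -63) + 38031) = (-46035 + 29527/32718)/(-63 + 38031) = (-46035 + 29527*(1/32718))/37968 = (-46035 + 29527/32718)*(1/37968) = -1506143603/32718*1/37968 = -1506143603/1242237024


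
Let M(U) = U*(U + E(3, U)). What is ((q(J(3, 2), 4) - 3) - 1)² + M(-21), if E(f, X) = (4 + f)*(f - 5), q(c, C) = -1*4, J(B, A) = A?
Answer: 799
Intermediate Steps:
q(c, C) = -4
E(f, X) = (-5 + f)*(4 + f) (E(f, X) = (4 + f)*(-5 + f) = (-5 + f)*(4 + f))
M(U) = U*(-14 + U) (M(U) = U*(U + (-20 + 3² - 1*3)) = U*(U + (-20 + 9 - 3)) = U*(U - 14) = U*(-14 + U))
((q(J(3, 2), 4) - 3) - 1)² + M(-21) = ((-4 - 3) - 1)² - 21*(-14 - 21) = (-7 - 1)² - 21*(-35) = (-8)² + 735 = 64 + 735 = 799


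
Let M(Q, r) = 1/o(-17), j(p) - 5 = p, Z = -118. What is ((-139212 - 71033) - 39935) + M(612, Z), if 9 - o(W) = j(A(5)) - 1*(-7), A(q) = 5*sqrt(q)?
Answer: -29020877/116 - 5*sqrt(5)/116 ≈ -2.5018e+5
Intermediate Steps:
j(p) = 5 + p
o(W) = -3 - 5*sqrt(5) (o(W) = 9 - ((5 + 5*sqrt(5)) - 1*(-7)) = 9 - ((5 + 5*sqrt(5)) + 7) = 9 - (12 + 5*sqrt(5)) = 9 + (-12 - 5*sqrt(5)) = -3 - 5*sqrt(5))
M(Q, r) = 1/(-3 - 5*sqrt(5))
((-139212 - 71033) - 39935) + M(612, Z) = ((-139212 - 71033) - 39935) + (3/116 - 5*sqrt(5)/116) = (-210245 - 39935) + (3/116 - 5*sqrt(5)/116) = -250180 + (3/116 - 5*sqrt(5)/116) = -29020877/116 - 5*sqrt(5)/116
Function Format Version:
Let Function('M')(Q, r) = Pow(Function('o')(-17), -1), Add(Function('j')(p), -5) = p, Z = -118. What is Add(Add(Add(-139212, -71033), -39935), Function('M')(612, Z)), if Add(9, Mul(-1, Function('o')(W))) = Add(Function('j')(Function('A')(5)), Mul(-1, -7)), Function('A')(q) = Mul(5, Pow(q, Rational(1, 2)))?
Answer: Add(Rational(-29020877, 116), Mul(Rational(-5, 116), Pow(5, Rational(1, 2)))) ≈ -2.5018e+5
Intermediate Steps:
Function('j')(p) = Add(5, p)
Function('o')(W) = Add(-3, Mul(-5, Pow(5, Rational(1, 2)))) (Function('o')(W) = Add(9, Mul(-1, Add(Add(5, Mul(5, Pow(5, Rational(1, 2)))), Mul(-1, -7)))) = Add(9, Mul(-1, Add(Add(5, Mul(5, Pow(5, Rational(1, 2)))), 7))) = Add(9, Mul(-1, Add(12, Mul(5, Pow(5, Rational(1, 2)))))) = Add(9, Add(-12, Mul(-5, Pow(5, Rational(1, 2))))) = Add(-3, Mul(-5, Pow(5, Rational(1, 2)))))
Function('M')(Q, r) = Pow(Add(-3, Mul(-5, Pow(5, Rational(1, 2)))), -1)
Add(Add(Add(-139212, -71033), -39935), Function('M')(612, Z)) = Add(Add(Add(-139212, -71033), -39935), Add(Rational(3, 116), Mul(Rational(-5, 116), Pow(5, Rational(1, 2))))) = Add(Add(-210245, -39935), Add(Rational(3, 116), Mul(Rational(-5, 116), Pow(5, Rational(1, 2))))) = Add(-250180, Add(Rational(3, 116), Mul(Rational(-5, 116), Pow(5, Rational(1, 2))))) = Add(Rational(-29020877, 116), Mul(Rational(-5, 116), Pow(5, Rational(1, 2))))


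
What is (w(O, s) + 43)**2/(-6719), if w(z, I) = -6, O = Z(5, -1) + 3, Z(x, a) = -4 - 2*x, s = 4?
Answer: -1369/6719 ≈ -0.20375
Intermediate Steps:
O = -11 (O = (-4 - 2*5) + 3 = (-4 - 10) + 3 = -14 + 3 = -11)
(w(O, s) + 43)**2/(-6719) = (-6 + 43)**2/(-6719) = 37**2*(-1/6719) = 1369*(-1/6719) = -1369/6719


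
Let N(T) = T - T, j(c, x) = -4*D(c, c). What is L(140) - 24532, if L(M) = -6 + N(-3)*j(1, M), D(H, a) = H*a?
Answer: -24538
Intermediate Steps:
j(c, x) = -4*c² (j(c, x) = -4*c*c = -4*c²)
N(T) = 0
L(M) = -6 (L(M) = -6 + 0*(-4*1²) = -6 + 0*(-4*1) = -6 + 0*(-4) = -6 + 0 = -6)
L(140) - 24532 = -6 - 24532 = -24538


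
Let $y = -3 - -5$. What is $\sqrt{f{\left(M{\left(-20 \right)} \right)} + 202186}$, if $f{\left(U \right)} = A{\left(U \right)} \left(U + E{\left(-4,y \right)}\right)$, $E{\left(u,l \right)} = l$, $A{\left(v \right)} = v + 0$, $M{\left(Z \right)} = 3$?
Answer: $\sqrt{202201} \approx 449.67$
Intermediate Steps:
$y = 2$ ($y = -3 + 5 = 2$)
$A{\left(v \right)} = v$
$f{\left(U \right)} = U \left(2 + U\right)$ ($f{\left(U \right)} = U \left(U + 2\right) = U \left(2 + U\right)$)
$\sqrt{f{\left(M{\left(-20 \right)} \right)} + 202186} = \sqrt{3 \left(2 + 3\right) + 202186} = \sqrt{3 \cdot 5 + 202186} = \sqrt{15 + 202186} = \sqrt{202201}$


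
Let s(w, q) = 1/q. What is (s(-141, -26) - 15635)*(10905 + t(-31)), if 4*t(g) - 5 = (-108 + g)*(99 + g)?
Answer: -13891700403/104 ≈ -1.3357e+8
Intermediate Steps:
t(g) = 5/4 + (-108 + g)*(99 + g)/4 (t(g) = 5/4 + ((-108 + g)*(99 + g))/4 = 5/4 + (-108 + g)*(99 + g)/4)
(s(-141, -26) - 15635)*(10905 + t(-31)) = (1/(-26) - 15635)*(10905 + (-10687/4 - 9/4*(-31) + (1/4)*(-31)**2)) = (-1/26 - 15635)*(10905 + (-10687/4 + 279/4 + (1/4)*961)) = -406511*(10905 + (-10687/4 + 279/4 + 961/4))/26 = -406511*(10905 - 9447/4)/26 = -406511/26*34173/4 = -13891700403/104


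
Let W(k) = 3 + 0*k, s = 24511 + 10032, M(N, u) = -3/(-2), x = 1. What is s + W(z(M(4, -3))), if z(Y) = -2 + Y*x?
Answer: 34546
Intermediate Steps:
M(N, u) = 3/2 (M(N, u) = -3*(-1/2) = 3/2)
s = 34543
z(Y) = -2 + Y (z(Y) = -2 + Y*1 = -2 + Y)
W(k) = 3 (W(k) = 3 + 0 = 3)
s + W(z(M(4, -3))) = 34543 + 3 = 34546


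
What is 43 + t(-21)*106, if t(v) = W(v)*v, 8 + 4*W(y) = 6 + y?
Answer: 25685/2 ≈ 12843.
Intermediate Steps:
W(y) = -½ + y/4 (W(y) = -2 + (6 + y)/4 = -2 + (3/2 + y/4) = -½ + y/4)
t(v) = v*(-½ + v/4) (t(v) = (-½ + v/4)*v = v*(-½ + v/4))
43 + t(-21)*106 = 43 + ((¼)*(-21)*(-2 - 21))*106 = 43 + ((¼)*(-21)*(-23))*106 = 43 + (483/4)*106 = 43 + 25599/2 = 25685/2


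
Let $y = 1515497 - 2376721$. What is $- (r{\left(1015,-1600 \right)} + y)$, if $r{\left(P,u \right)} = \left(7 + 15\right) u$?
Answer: $896424$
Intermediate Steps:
$y = -861224$ ($y = 1515497 - 2376721 = -861224$)
$r{\left(P,u \right)} = 22 u$
$- (r{\left(1015,-1600 \right)} + y) = - (22 \left(-1600\right) - 861224) = - (-35200 - 861224) = \left(-1\right) \left(-896424\right) = 896424$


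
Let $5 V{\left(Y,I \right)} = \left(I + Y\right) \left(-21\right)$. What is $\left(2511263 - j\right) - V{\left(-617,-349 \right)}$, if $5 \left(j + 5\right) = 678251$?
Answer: $\frac{11857803}{5} \approx 2.3716 \cdot 10^{6}$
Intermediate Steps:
$j = \frac{678226}{5}$ ($j = -5 + \frac{1}{5} \cdot 678251 = -5 + \frac{678251}{5} = \frac{678226}{5} \approx 1.3565 \cdot 10^{5}$)
$V{\left(Y,I \right)} = - \frac{21 I}{5} - \frac{21 Y}{5}$ ($V{\left(Y,I \right)} = \frac{\left(I + Y\right) \left(-21\right)}{5} = \frac{- 21 I - 21 Y}{5} = - \frac{21 I}{5} - \frac{21 Y}{5}$)
$\left(2511263 - j\right) - V{\left(-617,-349 \right)} = \left(2511263 - \frac{678226}{5}\right) - \left(\left(- \frac{21}{5}\right) \left(-349\right) - - \frac{12957}{5}\right) = \left(2511263 - \frac{678226}{5}\right) - \left(\frac{7329}{5} + \frac{12957}{5}\right) = \frac{11878089}{5} - \frac{20286}{5} = \frac{11857803}{5}$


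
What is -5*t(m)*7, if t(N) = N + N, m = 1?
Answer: -70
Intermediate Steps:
t(N) = 2*N
-5*t(m)*7 = -10*7 = -70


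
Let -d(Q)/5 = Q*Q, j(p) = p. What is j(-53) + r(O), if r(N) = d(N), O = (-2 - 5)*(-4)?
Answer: -3973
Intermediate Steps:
d(Q) = -5*Q² (d(Q) = -5*Q*Q = -5*Q²)
O = 28 (O = -7*(-4) = 28)
r(N) = -5*N²
j(-53) + r(O) = -53 - 5*28² = -53 - 5*784 = -53 - 3920 = -3973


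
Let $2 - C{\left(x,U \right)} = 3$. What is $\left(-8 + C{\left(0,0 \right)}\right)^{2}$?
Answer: $81$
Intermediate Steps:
$C{\left(x,U \right)} = -1$ ($C{\left(x,U \right)} = 2 - 3 = -1$)
$\left(-8 + C{\left(0,0 \right)}\right)^{2} = \left(-8 - 1\right)^{2} = \left(-9\right)^{2} = 81$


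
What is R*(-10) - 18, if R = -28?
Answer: 262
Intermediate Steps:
R*(-10) - 18 = -28*(-10) - 18 = 280 - 18 = 262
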